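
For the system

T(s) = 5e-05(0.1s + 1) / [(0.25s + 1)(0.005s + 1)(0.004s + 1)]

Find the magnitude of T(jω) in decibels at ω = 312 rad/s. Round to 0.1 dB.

At ω = 312 rad/s:
zero (1 + j312·0.1) = 1 + j31.2 → |·| ≈ 31.216, ∠ ≈ 88.16°
pole (1 + j312·0.25) = 1 + j78 → |·| ≈ 78.006, ∠ ≈ 89.27°
pole (1 + j312·0.005) = 1 + j1.56 → |·| ≈ 1.853, ∠ ≈ 57.34°
pole (1 + j312·0.004) = 1 + j1.248 → |·| ≈ 1.5992, ∠ ≈ 51.30°
|T| = 5e-05 · 31.216 / (78.006 · 1.853 · 1.5992) ≈ 6.7521e-06
Gain = 20 log₁₀(6.7521e-06) ≈ -103.41 dB

-103.4 dB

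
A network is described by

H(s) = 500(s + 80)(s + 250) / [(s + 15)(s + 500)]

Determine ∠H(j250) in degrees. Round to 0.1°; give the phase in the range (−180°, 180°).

4.1°

At s = jω = j250:
zero (s+80): 80 + j250 → |·| = √(80²+250²) = √68900 ≈ 262.49, ∠ = arctan(250/80) ≈ 72.26°
zero (s+250): 250 + j250 → |·| = √(250²+250²) = √125000 ≈ 353.55, ∠ = arctan(250/250) ≈ 45.00°
pole (s+15): 15 + j250 → |·| = √(15²+250²) = √62725 ≈ 250.45, ∠ = arctan(250/15) ≈ 86.57°
pole (s+500): 500 + j250 → |·| = √(500²+250²) = √312500 ≈ 559.02, ∠ = arctan(250/500) ≈ 26.57°
∠H = 117.26° − 113.14° = 4.12°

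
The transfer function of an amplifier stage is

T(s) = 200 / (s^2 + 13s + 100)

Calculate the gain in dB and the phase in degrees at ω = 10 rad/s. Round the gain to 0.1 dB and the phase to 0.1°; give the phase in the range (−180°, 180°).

At s = jω = j10:
quadratic: (j10)² + 13·j10 + 100 = 0 + j130 → |·| ≈ 130, ∠ ≈ 90.00°
|T| = 200 / 130 ≈ 1.5385
Gain = 20 log₁₀(1.5385) ≈ 3.74 dB
∠T = 0.00° − 90.00° = -90.00°

3.7 dB, -90.0°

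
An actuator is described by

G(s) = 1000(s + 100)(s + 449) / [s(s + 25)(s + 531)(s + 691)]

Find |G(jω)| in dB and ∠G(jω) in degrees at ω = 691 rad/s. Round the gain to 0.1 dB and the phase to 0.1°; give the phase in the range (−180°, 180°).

At s = jω = j691:
zero (s+100): 100 + j691 → |·| = √(100²+691²) = √487481 ≈ 698.2, ∠ = arctan(691/100) ≈ 81.77°
zero (s+449): 449 + j691 → |·| = √(449²+691²) = √679082 ≈ 824.06, ∠ = arctan(691/449) ≈ 56.98°
pole (s+25): 25 + j691 → |·| = √(25²+691²) = √478106 ≈ 691.45, ∠ = arctan(691/25) ≈ 87.93°
pole (s+531): 531 + j691 → |·| = √(531²+691²) = √759442 ≈ 871.46, ∠ = arctan(691/531) ≈ 52.46°
pole (s+691): 691 + j691 → |·| = √(691²+691²) = √954962 ≈ 977.22, ∠ = arctan(691/691) ≈ 45.00°
pole at origin: |s| = 691, ∠ = 90.00° (in denominator)
|G| = 1000 · 5.7536e+05 / 4.0689e+11 ≈ 0.001414
Gain = 20 log₁₀(0.001414) ≈ -56.99 dB
∠G = 138.75° − 275.39° = -136.64°

-57.0 dB, -136.6°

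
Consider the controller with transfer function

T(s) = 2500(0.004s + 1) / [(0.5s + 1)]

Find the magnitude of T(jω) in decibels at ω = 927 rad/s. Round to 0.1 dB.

At ω = 927 rad/s:
zero (1 + j927·0.004) = 1 + j3.708 → |·| ≈ 3.8405, ∠ ≈ 74.91°
pole (1 + j927·0.5) = 1 + j463.5 → |·| ≈ 463.5, ∠ ≈ 89.88°
|T| = 2500 · 3.8405 / (463.5) ≈ 20.715
Gain = 20 log₁₀(20.715) ≈ 26.33 dB

26.3 dB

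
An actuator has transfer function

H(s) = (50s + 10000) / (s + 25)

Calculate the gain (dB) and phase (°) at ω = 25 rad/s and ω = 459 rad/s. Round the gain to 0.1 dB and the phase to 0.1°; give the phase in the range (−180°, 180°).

Substitute s = j25:
Numerator: 50(j25) + 10000 = 10000 + j1250
Denominator: (j25) + 25 = 25 + j25
|N| = √(10000² + 1250²) ≈ 10078, ∠N ≈ 7.13°
|D| = √(25² + 25²) ≈ 35.355, ∠D ≈ 45.00°
|H| = 10078 / 35.355 ≈ 285.05
Gain = 20 log₁₀(285.05) ≈ 49.10 dB
∠H = 7.13° − 45.00° = -37.87°

Substitute s = j459:
Numerator: 50(j459) + 10000 = 10000 + j22950
Denominator: (j459) + 25 = 25 + j459
|N| = √(10000² + 22950²) ≈ 25034, ∠N ≈ 66.46°
|D| = √(25² + 459²) ≈ 459.68, ∠D ≈ 86.88°
|H| = 25034 / 459.68 ≈ 54.46
Gain = 20 log₁₀(54.46) ≈ 34.72 dB
∠H = 66.46° − 86.88° = -20.42°

ω = 25: 49.1 dB, -37.9°; ω = 459: 34.7 dB, -20.4°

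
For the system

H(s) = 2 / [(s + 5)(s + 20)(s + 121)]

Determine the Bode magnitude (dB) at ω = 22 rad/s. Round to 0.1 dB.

At s = jω = j22:
pole (s+5): 5 + j22 → |·| = √(5²+22²) = √509 ≈ 22.561, ∠ = arctan(22/5) ≈ 77.20°
pole (s+20): 20 + j22 → |·| = √(20²+22²) = √884 ≈ 29.732, ∠ = arctan(22/20) ≈ 47.73°
pole (s+121): 121 + j22 → |·| = √(121²+22²) = √15125 ≈ 122.98, ∠ = arctan(22/121) ≈ 10.30°
|H| = 2 / 82493 ≈ 2.4244e-05
Gain = 20 log₁₀(2.4244e-05) ≈ -92.31 dB

-92.3 dB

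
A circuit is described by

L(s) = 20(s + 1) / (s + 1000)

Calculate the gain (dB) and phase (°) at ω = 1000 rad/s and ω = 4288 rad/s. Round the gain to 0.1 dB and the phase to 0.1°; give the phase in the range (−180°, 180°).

At s = jω = j1000:
zero (s+1): 1 + j1000 → |·| = √(1²+1000²) = √1000001 ≈ 1000, ∠ = arctan(1000/1) ≈ 89.94°
pole (s+1000): 1000 + j1000 → |·| = √(1000²+1000²) = √2000000 ≈ 1414.2, ∠ = arctan(1000/1000) ≈ 45.00°
|L| = 20 · 1000 / 1414.2 ≈ 14.142
Gain = 20 log₁₀(14.142) ≈ 23.01 dB
∠L = 89.94° − 45.00° = 44.94°

At s = jω = j4288:
zero (s+1): 1 + j4288 → |·| = √(1²+4288²) = √18386945 ≈ 4288, ∠ = arctan(4288/1) ≈ 89.99°
pole (s+1000): 1000 + j4288 → |·| = √(1000²+4288²) = √19386944 ≈ 4403.1, ∠ = arctan(4288/1000) ≈ 76.87°
|L| = 20 · 4288 / 4403.1 ≈ 19.477
Gain = 20 log₁₀(19.477) ≈ 25.79 dB
∠L = 89.99° − 76.87° = 13.12°

ω = 1000: 23.0 dB, 44.9°; ω = 4288: 25.8 dB, 13.1°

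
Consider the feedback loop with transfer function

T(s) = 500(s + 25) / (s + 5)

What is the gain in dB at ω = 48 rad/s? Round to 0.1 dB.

At s = jω = j48:
zero (s+25): 25 + j48 → |·| = √(25²+48²) = √2929 ≈ 54.12, ∠ = arctan(48/25) ≈ 62.49°
pole (s+5): 5 + j48 → |·| = √(5²+48²) = √2329 ≈ 48.26, ∠ = arctan(48/5) ≈ 84.05°
|T| = 500 · 54.12 / 48.26 ≈ 560.71
Gain = 20 log₁₀(560.71) ≈ 54.97 dB

55.0 dB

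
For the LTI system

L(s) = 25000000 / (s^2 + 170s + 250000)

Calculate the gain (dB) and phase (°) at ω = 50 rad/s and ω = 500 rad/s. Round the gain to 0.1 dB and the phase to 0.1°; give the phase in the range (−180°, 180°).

At s = jω = j50:
quadratic: (j50)² + 170·j50 + 250000 = 247500 + j8500 → |·| ≈ 2.4765e+05, ∠ ≈ 1.97°
|L| = 25000000 / 2.4765e+05 ≈ 100.95
Gain = 20 log₁₀(100.95) ≈ 40.08 dB
∠L = 0.00° − 1.97° = -1.97°

At s = jω = j500:
quadratic: (j500)² + 170·j500 + 250000 = 0 + j85000 → |·| ≈ 85000, ∠ ≈ 90.00°
|L| = 25000000 / 85000 ≈ 294.12
Gain = 20 log₁₀(294.12) ≈ 49.37 dB
∠L = 0.00° − 90.00° = -90.00°

ω = 50: 40.1 dB, -2.0°; ω = 500: 49.4 dB, -90.0°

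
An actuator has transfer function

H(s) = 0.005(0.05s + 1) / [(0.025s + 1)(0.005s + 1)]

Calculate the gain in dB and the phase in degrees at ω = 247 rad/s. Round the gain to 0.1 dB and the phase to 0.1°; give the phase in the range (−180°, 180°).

-44.1 dB, -46.4°

At ω = 247 rad/s:
zero (1 + j247·0.05) = 1 + j12.35 → |·| ≈ 12.39, ∠ ≈ 85.37°
pole (1 + j247·0.025) = 1 + j6.175 → |·| ≈ 6.2554, ∠ ≈ 80.80°
pole (1 + j247·0.005) = 1 + j1.235 → |·| ≈ 1.5891, ∠ ≈ 51.00°
|H| = 0.005 · 12.39 / (6.2554 · 1.5891) ≈ 0.0062321
Gain = 20 log₁₀(0.0062321) ≈ -44.11 dB
∠H = (85.37°) − (80.80° + 51.00°) = -46.43°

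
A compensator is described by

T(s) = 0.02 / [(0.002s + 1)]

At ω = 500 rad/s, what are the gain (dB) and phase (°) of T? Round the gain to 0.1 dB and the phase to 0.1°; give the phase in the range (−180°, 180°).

-37.0 dB, -45.0°

At ω = 500 rad/s:
pole (1 + j500·0.002) = 1 + j1 → |·| ≈ 1.4142, ∠ ≈ 45.00°
|T| = 0.02 · 1 / (1.4142) ≈ 0.014142
Gain = 20 log₁₀(0.014142) ≈ -36.99 dB
∠T = (0°) − (45.00°) = -45.00°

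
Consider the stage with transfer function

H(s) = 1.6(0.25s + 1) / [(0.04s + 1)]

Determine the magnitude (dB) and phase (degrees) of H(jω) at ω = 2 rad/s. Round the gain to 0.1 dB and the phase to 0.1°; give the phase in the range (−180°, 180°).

5.0 dB, 22.0°

At ω = 2 rad/s:
zero (1 + j2·0.25) = 1 + j0.5 → |·| ≈ 1.118, ∠ ≈ 26.57°
pole (1 + j2·0.04) = 1 + j0.08 → |·| ≈ 1.0032, ∠ ≈ 4.57°
|H| = 1.6 · 1.118 / (1.0032) ≈ 1.7831
Gain = 20 log₁₀(1.7831) ≈ 5.02 dB
∠H = (26.57°) − (4.57°) = 22.00°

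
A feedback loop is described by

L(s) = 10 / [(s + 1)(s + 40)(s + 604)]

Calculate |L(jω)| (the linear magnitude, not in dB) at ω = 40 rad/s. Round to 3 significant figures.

At s = jω = j40:
pole (s+1): 1 + j40 → |·| = √(1²+40²) = √1601 ≈ 40.012, ∠ = arctan(40/1) ≈ 88.57°
pole (s+40): 40 + j40 → |·| = √(40²+40²) = √3200 ≈ 56.569, ∠ = arctan(40/40) ≈ 45.00°
pole (s+604): 604 + j40 → |·| = √(604²+40²) = √366416 ≈ 605.32, ∠ = arctan(40/604) ≈ 3.79°
|L| = 10 / 1.3701e+06 ≈ 7.2987e-06

7.30e-06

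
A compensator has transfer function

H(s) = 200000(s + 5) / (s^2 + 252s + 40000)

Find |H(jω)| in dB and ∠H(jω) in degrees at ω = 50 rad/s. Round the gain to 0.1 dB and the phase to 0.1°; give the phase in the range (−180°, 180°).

48.1 dB, 65.7°

At s = jω = j50:
zero (s+5): 5 + j50 → |·| = √(5²+50²) = √2525 ≈ 50.249, ∠ = arctan(50/5) ≈ 84.29°
quadratic: (j50)² + 252·j50 + 40000 = 37500 + j12600 → |·| ≈ 39560, ∠ ≈ 18.57°
|H| = 200000 · 50.249 / 39560 ≈ 254.04
Gain = 20 log₁₀(254.04) ≈ 48.10 dB
∠H = 84.29° − 18.57° = 65.72°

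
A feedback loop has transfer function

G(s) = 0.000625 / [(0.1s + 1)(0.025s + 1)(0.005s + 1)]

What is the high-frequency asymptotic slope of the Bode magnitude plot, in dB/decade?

-60 dB/decade

Each pole contributes −20 dB/decade at high frequency; each zero contributes +20 dB/decade.
Net: 0 zero(s) − 3 pole(s) → -60 dB/decade.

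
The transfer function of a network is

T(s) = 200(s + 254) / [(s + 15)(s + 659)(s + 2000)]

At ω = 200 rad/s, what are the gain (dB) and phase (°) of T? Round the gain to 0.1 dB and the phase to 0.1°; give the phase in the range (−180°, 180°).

At s = jω = j200:
zero (s+254): 254 + j200 → |·| = √(254²+200²) = √104516 ≈ 323.29, ∠ = arctan(200/254) ≈ 38.22°
pole (s+15): 15 + j200 → |·| = √(15²+200²) = √40225 ≈ 200.56, ∠ = arctan(200/15) ≈ 85.71°
pole (s+659): 659 + j200 → |·| = √(659²+200²) = √474281 ≈ 688.68, ∠ = arctan(200/659) ≈ 16.88°
pole (s+2000): 2000 + j200 → |·| = √(2000²+200²) = √4040000 ≈ 2010, ∠ = arctan(200/2000) ≈ 5.71°
|T| = 200 · 323.29 / 2.7762e+08 ≈ 0.0002329
Gain = 20 log₁₀(0.0002329) ≈ -72.66 dB
∠T = 38.22° − 108.30° = -70.08°

-72.7 dB, -70.1°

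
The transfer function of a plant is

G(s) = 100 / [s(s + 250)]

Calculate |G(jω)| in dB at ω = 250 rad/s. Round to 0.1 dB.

At s = jω = j250:
pole (s+250): 250 + j250 → |·| = √(250²+250²) = √125000 ≈ 353.55, ∠ = arctan(250/250) ≈ 45.00°
pole at origin: |s| = 250, ∠ = 90.00° (in denominator)
|G| = 100 / 88388 ≈ 0.0011314
Gain = 20 log₁₀(0.0011314) ≈ -58.93 dB

-58.9 dB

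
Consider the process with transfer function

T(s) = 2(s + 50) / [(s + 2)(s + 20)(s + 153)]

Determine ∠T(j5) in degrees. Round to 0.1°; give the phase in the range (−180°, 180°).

-78.4°

At s = jω = j5:
zero (s+50): 50 + j5 → |·| = √(50²+5²) = √2525 ≈ 50.249, ∠ = arctan(5/50) ≈ 5.71°
pole (s+2): 2 + j5 → |·| = √(2²+5²) = √29 ≈ 5.3852, ∠ = arctan(5/2) ≈ 68.20°
pole (s+20): 20 + j5 → |·| = √(20²+5²) = √425 ≈ 20.616, ∠ = arctan(5/20) ≈ 14.04°
pole (s+153): 153 + j5 → |·| = √(153²+5²) = √23434 ≈ 153.08, ∠ = arctan(5/153) ≈ 1.87°
∠T = 5.71° − 84.11° = -78.40°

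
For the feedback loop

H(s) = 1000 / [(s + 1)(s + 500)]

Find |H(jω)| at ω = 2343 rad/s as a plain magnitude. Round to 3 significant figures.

At s = jω = j2343:
pole (s+1): 1 + j2343 → |·| = √(1²+2343²) = √5489650 ≈ 2343, ∠ = arctan(2343/1) ≈ 89.98°
pole (s+500): 500 + j2343 → |·| = √(500²+2343²) = √5739649 ≈ 2395.8, ∠ = arctan(2343/500) ≈ 77.95°
|H| = 1000 / 5.6134e+06 ≈ 0.00017815

0.000178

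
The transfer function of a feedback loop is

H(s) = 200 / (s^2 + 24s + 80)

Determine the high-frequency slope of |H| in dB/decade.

Each pole contributes −20 dB/decade at high frequency; each zero contributes +20 dB/decade.
Net: 0 zero(s) − 2 pole(s) → -40 dB/decade.

-40 dB/decade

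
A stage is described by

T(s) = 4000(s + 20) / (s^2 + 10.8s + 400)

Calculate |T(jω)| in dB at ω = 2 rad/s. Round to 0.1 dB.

46.1 dB

At s = jω = j2:
zero (s+20): 20 + j2 → |·| = √(20²+2²) = √404 ≈ 20.1, ∠ = arctan(2/20) ≈ 5.71°
quadratic: (j2)² + 10.8·j2 + 400 = 396 + j21.6 → |·| ≈ 396.59, ∠ ≈ 3.12°
|T| = 4000 · 20.1 / 396.59 ≈ 202.73
Gain = 20 log₁₀(202.73) ≈ 46.14 dB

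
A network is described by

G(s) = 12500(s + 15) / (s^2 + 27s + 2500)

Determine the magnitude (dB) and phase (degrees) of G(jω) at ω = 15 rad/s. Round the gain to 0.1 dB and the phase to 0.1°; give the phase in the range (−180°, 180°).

At s = jω = j15:
zero (s+15): 15 + j15 → |·| = √(15²+15²) = √450 ≈ 21.213, ∠ = arctan(15/15) ≈ 45.00°
quadratic: (j15)² + 27·j15 + 2500 = 2275 + j405 → |·| ≈ 2310.8, ∠ ≈ 10.09°
|G| = 12500 · 21.213 / 2310.8 ≈ 114.75
Gain = 20 log₁₀(114.75) ≈ 41.20 dB
∠G = 45.00° − 10.09° = 34.91°

41.2 dB, 34.9°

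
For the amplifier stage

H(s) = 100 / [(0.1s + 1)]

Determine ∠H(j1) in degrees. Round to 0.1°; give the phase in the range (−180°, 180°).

At ω = 1 rad/s:
pole (1 + j1·0.1) = 1 + j0.1 → |·| ≈ 1.005, ∠ ≈ 5.71°
∠H = (0°) − (5.71°) = -5.71°

-5.7°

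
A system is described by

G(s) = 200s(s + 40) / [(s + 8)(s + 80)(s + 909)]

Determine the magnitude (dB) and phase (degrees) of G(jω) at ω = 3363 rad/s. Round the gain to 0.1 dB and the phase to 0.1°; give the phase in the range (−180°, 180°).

-24.8 dB, -74.1°

At s = jω = j3363:
zero (s+40): 40 + j3363 → |·| = √(40²+3363²) = √11311369 ≈ 3363.2, ∠ = arctan(3363/40) ≈ 89.32°
zero at origin: s = j3363 → |·| = 3363, ∠ = 90.00°
pole (s+8): 8 + j3363 → |·| = √(8²+3363²) = √11309833 ≈ 3363, ∠ = arctan(3363/8) ≈ 89.86°
pole (s+80): 80 + j3363 → |·| = √(80²+3363²) = √11316169 ≈ 3364, ∠ = arctan(3363/80) ≈ 88.64°
pole (s+909): 909 + j3363 → |·| = √(909²+3363²) = √12136050 ≈ 3483.7, ∠ = arctan(3363/909) ≈ 74.87°
|G| = 200 · 1.131e+07 / 3.9412e+10 ≈ 0.057394
Gain = 20 log₁₀(0.057394) ≈ -24.82 dB
∠G = 179.32° − 253.37° = -74.05°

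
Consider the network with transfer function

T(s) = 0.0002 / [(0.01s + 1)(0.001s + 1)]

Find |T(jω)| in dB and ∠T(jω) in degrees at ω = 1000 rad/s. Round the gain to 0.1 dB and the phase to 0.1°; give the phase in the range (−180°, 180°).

-97.0 dB, -129.3°

At ω = 1000 rad/s:
pole (1 + j1000·0.01) = 1 + j10 → |·| ≈ 10.05, ∠ ≈ 84.29°
pole (1 + j1000·0.001) = 1 + j1 → |·| ≈ 1.4142, ∠ ≈ 45.00°
|T| = 0.0002 · 1 / (10.05 · 1.4142) ≈ 1.4072e-05
Gain = 20 log₁₀(1.4072e-05) ≈ -97.03 dB
∠T = (0°) − (84.29° + 45.00°) = -129.29°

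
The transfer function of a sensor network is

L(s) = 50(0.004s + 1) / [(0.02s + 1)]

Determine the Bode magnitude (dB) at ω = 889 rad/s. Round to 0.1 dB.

At ω = 889 rad/s:
zero (1 + j889·0.004) = 1 + j3.556 → |·| ≈ 3.6939, ∠ ≈ 74.29°
pole (1 + j889·0.02) = 1 + j17.78 → |·| ≈ 17.808, ∠ ≈ 86.78°
|L| = 50 · 3.6939 / (17.808) ≈ 10.371
Gain = 20 log₁₀(10.371) ≈ 20.32 dB

20.3 dB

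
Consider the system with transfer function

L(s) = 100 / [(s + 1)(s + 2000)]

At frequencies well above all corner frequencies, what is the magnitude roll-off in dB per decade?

-40 dB/decade

Each pole contributes −20 dB/decade at high frequency; each zero contributes +20 dB/decade.
Net: 0 zero(s) − 2 pole(s) → -40 dB/decade.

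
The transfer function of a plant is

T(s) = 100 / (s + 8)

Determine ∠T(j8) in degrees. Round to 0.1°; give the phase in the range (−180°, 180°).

-45.0°

Substitute s = j8:
Numerator: 100 = 100 + j0
Denominator: (j8) + 8 = 8 + j8
|N| = √(100² + 0²) ≈ 100, ∠N ≈ 0.00°
|D| = √(8² + 8²) ≈ 11.314, ∠D ≈ 45.00°
∠T = 0.00° − 45.00° = -45.00°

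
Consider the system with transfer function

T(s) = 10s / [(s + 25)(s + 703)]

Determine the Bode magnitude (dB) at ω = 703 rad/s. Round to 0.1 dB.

At s = jω = j703:
zero at origin: s = j703 → |·| = 703, ∠ = 90.00°
pole (s+25): 25 + j703 → |·| = √(25²+703²) = √494834 ≈ 703.44, ∠ = arctan(703/25) ≈ 87.96°
pole (s+703): 703 + j703 → |·| = √(703²+703²) = √988418 ≈ 994.19, ∠ = arctan(703/703) ≈ 45.00°
|T| = 10 · 703 / 6.9935e+05 ≈ 0.010052
Gain = 20 log₁₀(0.010052) ≈ -39.95 dB

-40.0 dB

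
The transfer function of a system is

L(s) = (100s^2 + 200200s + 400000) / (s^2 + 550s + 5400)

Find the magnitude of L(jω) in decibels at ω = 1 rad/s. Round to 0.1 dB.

38.3 dB

Substitute s = j1:
Numerator: 100(j1)^2 + 200200(j1) + 400000 = 399900 + j200200
Denominator: (j1)^2 + 550(j1) + 5400 = 5399 + j550
|N| = √(399900² + 200200²) ≈ 4.4721e+05, ∠N ≈ 26.59°
|D| = √(5399² + 550²) ≈ 5426.9, ∠D ≈ 5.82°
|L| = 4.4721e+05 / 5426.9 ≈ 82.406
Gain = 20 log₁₀(82.406) ≈ 38.32 dB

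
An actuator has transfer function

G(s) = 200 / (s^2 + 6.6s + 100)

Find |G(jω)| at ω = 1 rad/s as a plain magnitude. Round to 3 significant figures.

At s = jω = j1:
quadratic: (j1)² + 6.6·j1 + 100 = 99 + j6.6 → |·| ≈ 99.22, ∠ ≈ 3.81°
|G| = 200 / 99.22 ≈ 2.0157

2.02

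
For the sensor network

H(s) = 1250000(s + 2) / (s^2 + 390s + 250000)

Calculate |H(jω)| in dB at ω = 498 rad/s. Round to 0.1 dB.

70.1 dB

At s = jω = j498:
zero (s+2): 2 + j498 → |·| = √(2²+498²) = √248008 ≈ 498, ∠ = arctan(498/2) ≈ 89.77°
quadratic: (j498)² + 390·j498 + 250000 = 1996 + j194220 → |·| ≈ 1.9423e+05, ∠ ≈ 89.41°
|H| = 1250000 · 498 / 1.9423e+05 ≈ 3205
Gain = 20 log₁₀(3205) ≈ 70.12 dB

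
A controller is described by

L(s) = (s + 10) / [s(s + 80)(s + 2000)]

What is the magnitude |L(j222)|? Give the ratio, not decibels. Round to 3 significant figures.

2.11e-06

At s = jω = j222:
zero (s+10): 10 + j222 → |·| = √(10²+222²) = √49384 ≈ 222.23, ∠ = arctan(222/10) ≈ 87.42°
pole (s+80): 80 + j222 → |·| = √(80²+222²) = √55684 ≈ 235.97, ∠ = arctan(222/80) ≈ 70.18°
pole (s+2000): 2000 + j222 → |·| = √(2000²+222²) = √4049284 ≈ 2012.3, ∠ = arctan(222/2000) ≈ 6.33°
pole at origin: |s| = 222, ∠ = 90.00° (in denominator)
|L| = 1 · 222.23 / 1.0542e+08 ≈ 2.108e-06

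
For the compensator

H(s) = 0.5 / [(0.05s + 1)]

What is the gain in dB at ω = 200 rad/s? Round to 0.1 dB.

-26.1 dB

At ω = 200 rad/s:
pole (1 + j200·0.05) = 1 + j10 → |·| ≈ 10.05, ∠ ≈ 84.29°
|H| = 0.5 · 1 / (10.05) ≈ 0.049751
Gain = 20 log₁₀(0.049751) ≈ -26.06 dB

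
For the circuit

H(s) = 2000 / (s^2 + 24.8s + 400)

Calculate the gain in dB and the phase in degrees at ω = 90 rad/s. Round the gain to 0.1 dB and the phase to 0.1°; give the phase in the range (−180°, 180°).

At s = jω = j90:
quadratic: (j90)² + 24.8·j90 + 400 = -7700 + j2232 → |·| ≈ 8017, ∠ ≈ 163.83°
|H| = 2000 / 8017 ≈ 0.24947
Gain = 20 log₁₀(0.24947) ≈ -12.06 dB
∠H = 0.00° − 163.83° = -163.83°

-12.1 dB, -163.8°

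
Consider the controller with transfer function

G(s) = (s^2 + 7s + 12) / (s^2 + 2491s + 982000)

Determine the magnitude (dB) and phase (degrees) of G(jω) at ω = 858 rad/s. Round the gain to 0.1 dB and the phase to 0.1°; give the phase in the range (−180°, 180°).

Substitute s = j858:
Numerator: (j858)^2 + 7(j858) + 12 = -736152 + j6006
Denominator: (j858)^2 + 2491(j858) + 982000 = 245836 + j2137278
|N| = √(736152² + 6006²) ≈ 7.3618e+05, ∠N ≈ 179.53°
|D| = √(245836² + 2137278²) ≈ 2.1514e+06, ∠D ≈ 83.44°
|G| = 7.3618e+05 / 2.1514e+06 ≈ 0.34219
Gain = 20 log₁₀(0.34219) ≈ -9.31 dB
∠G = 179.53° − 83.44° = 96.09°

-9.3 dB, 96.1°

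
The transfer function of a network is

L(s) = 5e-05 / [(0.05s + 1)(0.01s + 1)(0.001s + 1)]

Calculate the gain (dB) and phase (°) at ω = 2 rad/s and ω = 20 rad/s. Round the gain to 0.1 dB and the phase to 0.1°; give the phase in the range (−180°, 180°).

ω = 2: -86.1 dB, -7.0°; ω = 20: -89.2 dB, -57.5°

At ω = 2 rad/s:
pole (1 + j2·0.05) = 1 + j0.1 → |·| ≈ 1.005, ∠ ≈ 5.71°
pole (1 + j2·0.01) = 1 + j0.02 → |·| ≈ 1.0002, ∠ ≈ 1.15°
pole (1 + j2·0.001) = 1 + j0.002 → |·| ≈ 1, ∠ ≈ 0.11°
|L| = 5e-05 · 1 / (1.005 · 1.0002 · 1) ≈ 4.9741e-05
Gain = 20 log₁₀(4.9741e-05) ≈ -86.07 dB
∠L = (0°) − (5.71° + 1.15° + 0.11°) = -6.97°

At ω = 20 rad/s:
pole (1 + j20·0.05) = 1 + j1 → |·| ≈ 1.4142, ∠ ≈ 45.00°
pole (1 + j20·0.01) = 1 + j0.2 → |·| ≈ 1.0198, ∠ ≈ 11.31°
pole (1 + j20·0.001) = 1 + j0.02 → |·| ≈ 1.0002, ∠ ≈ 1.15°
|L| = 5e-05 · 1 / (1.4142 · 1.0198 · 1.0002) ≈ 3.4662e-05
Gain = 20 log₁₀(3.4662e-05) ≈ -89.20 dB
∠L = (0°) − (45.00° + 11.31° + 1.15°) = -57.46°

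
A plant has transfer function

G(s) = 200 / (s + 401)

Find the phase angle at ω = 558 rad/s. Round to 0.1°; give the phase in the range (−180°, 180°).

Substitute s = j558:
Numerator: 200 = 200 + j0
Denominator: (j558) + 401 = 401 + j558
|N| = √(200² + 0²) ≈ 200, ∠N ≈ 0.00°
|D| = √(401² + 558²) ≈ 687.14, ∠D ≈ 54.30°
∠G = 0.00° − 54.30° = -54.30°

-54.3°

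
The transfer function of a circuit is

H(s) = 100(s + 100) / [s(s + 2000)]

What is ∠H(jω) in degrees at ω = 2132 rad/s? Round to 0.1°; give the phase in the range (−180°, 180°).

-49.5°

At s = jω = j2132:
zero (s+100): 100 + j2132 → |·| = √(100²+2132²) = √4555424 ≈ 2134.3, ∠ = arctan(2132/100) ≈ 87.31°
pole (s+2000): 2000 + j2132 → |·| = √(2000²+2132²) = √8545424 ≈ 2923.3, ∠ = arctan(2132/2000) ≈ 46.83°
pole at origin: |s| = 2132, ∠ = 90.00° (in denominator)
∠H = 87.31° − 136.83° = -49.52°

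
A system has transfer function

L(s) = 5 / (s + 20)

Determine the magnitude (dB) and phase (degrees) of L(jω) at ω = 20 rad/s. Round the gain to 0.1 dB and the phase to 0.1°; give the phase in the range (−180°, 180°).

-15.1 dB, -45.0°

At s = jω = j20:
pole (s+20): 20 + j20 → |·| = √(20²+20²) = √800 ≈ 28.284, ∠ = arctan(20/20) ≈ 45.00°
|L| = 5 / 28.284 ≈ 0.17678
Gain = 20 log₁₀(0.17678) ≈ -15.05 dB
∠L = 0.00° − 45.00° = -45.00°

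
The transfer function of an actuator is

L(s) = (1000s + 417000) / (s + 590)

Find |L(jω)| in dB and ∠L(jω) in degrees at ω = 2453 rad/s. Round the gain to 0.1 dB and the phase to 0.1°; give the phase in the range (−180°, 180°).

59.9 dB, 3.9°

Substitute s = j2453:
Numerator: 1000(j2453) + 417000 = 417000 + j2453000
Denominator: (j2453) + 590 = 590 + j2453
|N| = √(417000² + 2453000²) ≈ 2.4882e+06, ∠N ≈ 80.35°
|D| = √(590² + 2453²) ≈ 2523, ∠D ≈ 76.48°
|L| = 2.4882e+06 / 2523 ≈ 986.21
Gain = 20 log₁₀(986.21) ≈ 59.88 dB
∠L = 80.35° − 76.48° = 3.87°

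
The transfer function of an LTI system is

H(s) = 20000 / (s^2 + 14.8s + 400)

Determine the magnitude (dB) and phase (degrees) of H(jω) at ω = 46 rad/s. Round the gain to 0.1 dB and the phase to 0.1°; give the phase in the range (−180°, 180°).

At s = jω = j46:
quadratic: (j46)² + 14.8·j46 + 400 = -1716 + j680.8 → |·| ≈ 1846.1, ∠ ≈ 158.36°
|H| = 20000 / 1846.1 ≈ 10.834
Gain = 20 log₁₀(10.834) ≈ 20.70 dB
∠H = 0.00° − 158.36° = -158.36°

20.7 dB, -158.4°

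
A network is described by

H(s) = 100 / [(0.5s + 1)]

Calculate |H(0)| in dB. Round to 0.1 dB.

40.0 dB

H(0) = 100 · 1 / 1 = 100
20 log₁₀(100) ≈ 40.00 dB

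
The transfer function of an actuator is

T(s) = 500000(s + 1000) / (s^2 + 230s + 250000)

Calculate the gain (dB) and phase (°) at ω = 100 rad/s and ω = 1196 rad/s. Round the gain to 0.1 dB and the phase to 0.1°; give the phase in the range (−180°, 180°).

ω = 100: 66.4 dB, 0.2°; ω = 1196: 56.2 dB, -116.8°

At s = jω = j100:
zero (s+1000): 1000 + j100 → |·| = √(1000²+100²) = √1010000 ≈ 1005, ∠ = arctan(100/1000) ≈ 5.71°
quadratic: (j100)² + 230·j100 + 250000 = 240000 + j23000 → |·| ≈ 2.411e+05, ∠ ≈ 5.47°
|T| = 500000 · 1005 / 2.411e+05 ≈ 2084.2
Gain = 20 log₁₀(2084.2) ≈ 66.38 dB
∠T = 5.71° − 5.47° = 0.24°

At s = jω = j1196:
zero (s+1000): 1000 + j1196 → |·| = √(1000²+1196²) = √2430416 ≈ 1559, ∠ = arctan(1196/1000) ≈ 50.10°
quadratic: (j1196)² + 230·j1196 + 250000 = -1180416 + j275080 → |·| ≈ 1.212e+06, ∠ ≈ 166.88°
|T| = 500000 · 1559 / 1.212e+06 ≈ 643.15
Gain = 20 log₁₀(643.15) ≈ 56.17 dB
∠T = 50.10° − 166.88° = -116.78°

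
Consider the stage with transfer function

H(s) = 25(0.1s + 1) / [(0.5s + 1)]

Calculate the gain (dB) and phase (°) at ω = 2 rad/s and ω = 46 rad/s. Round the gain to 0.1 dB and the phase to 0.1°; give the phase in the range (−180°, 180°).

ω = 2: 25.1 dB, -33.7°; ω = 46: 14.2 dB, -9.8°

At ω = 2 rad/s:
zero (1 + j2·0.1) = 1 + j0.2 → |·| ≈ 1.0198, ∠ ≈ 11.31°
pole (1 + j2·0.5) = 1 + j1 → |·| ≈ 1.4142, ∠ ≈ 45.00°
|H| = 25 · 1.0198 / (1.4142) ≈ 18.028
Gain = 20 log₁₀(18.028) ≈ 25.12 dB
∠H = (11.31°) − (45.00°) = -33.69°

At ω = 46 rad/s:
zero (1 + j46·0.1) = 1 + j4.6 → |·| ≈ 4.7074, ∠ ≈ 77.74°
pole (1 + j46·0.5) = 1 + j23 → |·| ≈ 23.022, ∠ ≈ 87.51°
|H| = 25 · 4.7074 / (23.022) ≈ 5.1118
Gain = 20 log₁₀(5.1118) ≈ 14.17 dB
∠H = (77.74°) − (87.51°) = -9.77°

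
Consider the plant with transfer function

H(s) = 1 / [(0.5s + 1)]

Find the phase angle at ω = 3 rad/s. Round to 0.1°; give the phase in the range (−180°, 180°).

-56.3°

At ω = 3 rad/s:
pole (1 + j3·0.5) = 1 + j1.5 → |·| ≈ 1.8028, ∠ ≈ 56.31°
∠H = (0°) − (56.31°) = -56.31°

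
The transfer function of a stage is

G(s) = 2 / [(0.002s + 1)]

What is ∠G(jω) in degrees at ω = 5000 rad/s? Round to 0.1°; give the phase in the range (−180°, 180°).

At ω = 5000 rad/s:
pole (1 + j5000·0.002) = 1 + j10 → |·| ≈ 10.05, ∠ ≈ 84.29°
∠G = (0°) − (84.29°) = -84.29°

-84.3°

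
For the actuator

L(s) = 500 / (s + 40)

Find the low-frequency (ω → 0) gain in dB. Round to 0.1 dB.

21.9 dB

L(0) = 500 / 40 = 12.5
20 log₁₀(12.5) ≈ 21.94 dB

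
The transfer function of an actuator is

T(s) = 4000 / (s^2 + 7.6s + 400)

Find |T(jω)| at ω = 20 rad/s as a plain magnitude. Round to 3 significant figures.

At s = jω = j20:
quadratic: (j20)² + 7.6·j20 + 400 = 0 + j152 → |·| ≈ 152, ∠ ≈ 90.00°
|T| = 4000 / 152 ≈ 26.316

26.3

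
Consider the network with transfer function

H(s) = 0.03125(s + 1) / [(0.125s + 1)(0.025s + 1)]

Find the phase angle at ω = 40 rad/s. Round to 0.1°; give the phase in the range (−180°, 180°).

At ω = 40 rad/s:
zero (1 + j40·1) = 1 + j40 → |·| ≈ 40.012, ∠ ≈ 88.57°
pole (1 + j40·0.125) = 1 + j5 → |·| ≈ 5.099, ∠ ≈ 78.69°
pole (1 + j40·0.025) = 1 + j1 → |·| ≈ 1.4142, ∠ ≈ 45.00°
∠H = (88.57°) − (78.69° + 45.00°) = -35.12°

-35.1°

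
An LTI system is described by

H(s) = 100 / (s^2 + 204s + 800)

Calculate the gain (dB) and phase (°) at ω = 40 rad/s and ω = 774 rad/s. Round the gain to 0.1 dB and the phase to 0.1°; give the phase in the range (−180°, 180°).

Substitute s = j40:
Numerator: 100 = 100 + j0
Denominator: (j40)^2 + 204(j40) + 800 = -800 + j8160
|N| = √(100² + 0²) ≈ 100, ∠N ≈ 0.00°
|D| = √(800² + 8160²) ≈ 8199.1, ∠D ≈ 95.60°
|H| = 100 / 8199.1 ≈ 0.012196
Gain = 20 log₁₀(0.012196) ≈ -38.28 dB
∠H = 0.00° − 95.60° = -95.60°

Substitute s = j774:
Numerator: 100 = 100 + j0
Denominator: (j774)^2 + 204(j774) + 800 = -598276 + j157896
|N| = √(100² + 0²) ≈ 100, ∠N ≈ 0.00°
|D| = √(598276² + 157896²) ≈ 6.1876e+05, ∠D ≈ 165.22°
|H| = 100 / 6.1876e+05 ≈ 0.00016161
Gain = 20 log₁₀(0.00016161) ≈ -75.83 dB
∠H = 0.00° − 165.22° = -165.22°

ω = 40: -38.3 dB, -95.6°; ω = 774: -75.8 dB, -165.2°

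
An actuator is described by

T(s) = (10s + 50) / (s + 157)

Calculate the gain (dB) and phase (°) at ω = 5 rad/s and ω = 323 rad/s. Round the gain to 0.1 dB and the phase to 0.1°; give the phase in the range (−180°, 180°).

ω = 5: -6.9 dB, 43.2°; ω = 323: 19.1 dB, 25.0°

Substitute s = j5:
Numerator: 10(j5) + 50 = 50 + j50
Denominator: (j5) + 157 = 157 + j5
|N| = √(50² + 50²) ≈ 70.711, ∠N ≈ 45.00°
|D| = √(157² + 5²) ≈ 157.08, ∠D ≈ 1.82°
|T| = 70.711 / 157.08 ≈ 0.45016
Gain = 20 log₁₀(0.45016) ≈ -6.93 dB
∠T = 45.00° − 1.82° = 43.18°

Substitute s = j323:
Numerator: 10(j323) + 50 = 50 + j3230
Denominator: (j323) + 157 = 157 + j323
|N| = √(50² + 3230²) ≈ 3230.4, ∠N ≈ 89.11°
|D| = √(157² + 323²) ≈ 359.14, ∠D ≈ 64.08°
|T| = 3230.4 / 359.14 ≈ 8.9948
Gain = 20 log₁₀(8.9948) ≈ 19.08 dB
∠T = 89.11° − 64.08° = 25.03°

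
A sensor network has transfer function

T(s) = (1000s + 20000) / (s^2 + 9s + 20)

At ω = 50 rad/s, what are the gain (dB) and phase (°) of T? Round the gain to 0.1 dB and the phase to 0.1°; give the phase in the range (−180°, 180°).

Substitute s = j50:
Numerator: 1000(j50) + 20000 = 20000 + j50000
Denominator: (j50)^2 + 9(j50) + 20 = -2480 + j450
|N| = √(20000² + 50000²) ≈ 53852, ∠N ≈ 68.20°
|D| = √(2480² + 450²) ≈ 2520.5, ∠D ≈ 169.72°
|T| = 53852 / 2520.5 ≈ 21.366
Gain = 20 log₁₀(21.366) ≈ 26.59 dB
∠T = 68.20° − 169.72° = -101.52°

26.6 dB, -101.5°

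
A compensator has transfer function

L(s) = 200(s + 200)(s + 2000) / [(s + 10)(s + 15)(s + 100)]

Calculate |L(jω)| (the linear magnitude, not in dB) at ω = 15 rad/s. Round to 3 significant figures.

2.07e+03

At s = jω = j15:
zero (s+200): 200 + j15 → |·| = √(200²+15²) = √40225 ≈ 200.56, ∠ = arctan(15/200) ≈ 4.29°
zero (s+2000): 2000 + j15 → |·| = √(2000²+15²) = √4000225 ≈ 2000.1, ∠ = arctan(15/2000) ≈ 0.43°
pole (s+10): 10 + j15 → |·| = √(10²+15²) = √325 ≈ 18.028, ∠ = arctan(15/10) ≈ 56.31°
pole (s+15): 15 + j15 → |·| = √(15²+15²) = √450 ≈ 21.213, ∠ = arctan(15/15) ≈ 45.00°
pole (s+100): 100 + j15 → |·| = √(100²+15²) = √10225 ≈ 101.12, ∠ = arctan(15/100) ≈ 8.53°
|L| = 200 · 4.0114e+05 / 38671 ≈ 2074.6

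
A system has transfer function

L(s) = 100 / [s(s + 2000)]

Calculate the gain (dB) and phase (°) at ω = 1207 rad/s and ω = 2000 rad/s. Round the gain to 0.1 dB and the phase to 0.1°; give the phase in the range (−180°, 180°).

At s = jω = j1207:
pole (s+2000): 2000 + j1207 → |·| = √(2000²+1207²) = √5456849 ≈ 2336, ∠ = arctan(1207/2000) ≈ 31.11°
pole at origin: |s| = 1207, ∠ = 90.00° (in denominator)
|L| = 100 / 2.8196e+06 ≈ 3.5466e-05
Gain = 20 log₁₀(3.5466e-05) ≈ -89.00 dB
∠L = 0.00° − 121.11° = -121.11°

At s = jω = j2000:
pole (s+2000): 2000 + j2000 → |·| = √(2000²+2000²) = √8000000 ≈ 2828.4, ∠ = arctan(2000/2000) ≈ 45.00°
pole at origin: |s| = 2000, ∠ = 90.00° (in denominator)
|L| = 100 / 5.6568e+06 ≈ 1.7678e-05
Gain = 20 log₁₀(1.7678e-05) ≈ -95.05 dB
∠L = 0.00° − 135.00° = -135.00°

ω = 1207: -89.0 dB, -121.1°; ω = 2000: -95.1 dB, -135.0°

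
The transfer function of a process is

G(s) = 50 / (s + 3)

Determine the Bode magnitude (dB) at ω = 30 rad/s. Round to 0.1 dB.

4.4 dB

Substitute s = j30:
Numerator: 50 = 50 + j0
Denominator: (j30) + 3 = 3 + j30
|N| = √(50² + 0²) ≈ 50, ∠N ≈ 0.00°
|D| = √(3² + 30²) ≈ 30.15, ∠D ≈ 84.29°
|G| = 50 / 30.15 ≈ 1.6584
Gain = 20 log₁₀(1.6584) ≈ 4.39 dB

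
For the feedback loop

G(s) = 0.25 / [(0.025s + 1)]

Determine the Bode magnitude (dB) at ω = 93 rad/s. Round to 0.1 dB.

-20.1 dB

At ω = 93 rad/s:
pole (1 + j93·0.025) = 1 + j2.325 → |·| ≈ 2.5309, ∠ ≈ 66.73°
|G| = 0.25 · 1 / (2.5309) ≈ 0.098779
Gain = 20 log₁₀(0.098779) ≈ -20.11 dB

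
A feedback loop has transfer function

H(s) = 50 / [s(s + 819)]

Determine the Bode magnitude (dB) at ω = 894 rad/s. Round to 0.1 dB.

At s = jω = j894:
pole (s+819): 819 + j894 → |·| = √(819²+894²) = √1469997 ≈ 1212.4, ∠ = arctan(894/819) ≈ 47.51°
pole at origin: |s| = 894, ∠ = 90.00° (in denominator)
|H| = 50 / 1.0839e+06 ≈ 4.613e-05
Gain = 20 log₁₀(4.613e-05) ≈ -86.72 dB

-86.7 dB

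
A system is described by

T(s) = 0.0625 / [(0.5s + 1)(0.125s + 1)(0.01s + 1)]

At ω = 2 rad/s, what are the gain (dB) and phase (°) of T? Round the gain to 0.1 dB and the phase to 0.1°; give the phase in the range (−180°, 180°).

At ω = 2 rad/s:
pole (1 + j2·0.5) = 1 + j1 → |·| ≈ 1.4142, ∠ ≈ 45.00°
pole (1 + j2·0.125) = 1 + j0.25 → |·| ≈ 1.0308, ∠ ≈ 14.04°
pole (1 + j2·0.01) = 1 + j0.02 → |·| ≈ 1.0002, ∠ ≈ 1.15°
|T| = 0.0625 · 1 / (1.4142 · 1.0308 · 1.0002) ≈ 0.042866
Gain = 20 log₁₀(0.042866) ≈ -27.36 dB
∠T = (0°) − (45.00° + 14.04° + 1.15°) = -60.19°

-27.4 dB, -60.2°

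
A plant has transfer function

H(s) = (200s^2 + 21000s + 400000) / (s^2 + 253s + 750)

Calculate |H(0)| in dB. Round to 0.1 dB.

H(0) = 400000 / 750 ≈ 533.33
20 log₁₀(533.33) ≈ 54.54 dB

54.5 dB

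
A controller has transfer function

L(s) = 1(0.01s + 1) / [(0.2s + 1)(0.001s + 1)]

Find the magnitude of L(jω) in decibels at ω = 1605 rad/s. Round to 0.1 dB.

-31.5 dB

At ω = 1605 rad/s:
zero (1 + j1605·0.01) = 1 + j16.05 → |·| ≈ 16.081, ∠ ≈ 86.43°
pole (1 + j1605·0.2) = 1 + j321 → |·| ≈ 321, ∠ ≈ 89.82°
pole (1 + j1605·0.001) = 1 + j1.605 → |·| ≈ 1.891, ∠ ≈ 58.07°
|L| = 1 · 16.081 / (321 · 1.891) ≈ 0.026492
Gain = 20 log₁₀(0.026492) ≈ -31.54 dB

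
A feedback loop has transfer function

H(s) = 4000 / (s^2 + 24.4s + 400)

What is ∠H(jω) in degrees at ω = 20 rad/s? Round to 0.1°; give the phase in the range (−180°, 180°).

At s = jω = j20:
quadratic: (j20)² + 24.4·j20 + 400 = 0 + j488 → |·| ≈ 488, ∠ ≈ 90.00°
∠H = 0.00° − 90.00° = -90.00°

-90.0°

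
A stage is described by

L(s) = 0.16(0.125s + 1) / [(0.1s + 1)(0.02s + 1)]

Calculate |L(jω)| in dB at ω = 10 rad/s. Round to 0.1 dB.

At ω = 10 rad/s:
zero (1 + j10·0.125) = 1 + j1.25 → |·| ≈ 1.6008, ∠ ≈ 51.34°
pole (1 + j10·0.1) = 1 + j1 → |·| ≈ 1.4142, ∠ ≈ 45.00°
pole (1 + j10·0.02) = 1 + j0.2 → |·| ≈ 1.0198, ∠ ≈ 11.31°
|L| = 0.16 · 1.6008 / (1.4142 · 1.0198) ≈ 0.1776
Gain = 20 log₁₀(0.1776) ≈ -15.01 dB

-15.0 dB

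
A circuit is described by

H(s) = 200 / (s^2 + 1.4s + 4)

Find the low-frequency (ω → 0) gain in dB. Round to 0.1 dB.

H(0) = 200 / 4 = 50
20 log₁₀(50) ≈ 33.98 dB

34.0 dB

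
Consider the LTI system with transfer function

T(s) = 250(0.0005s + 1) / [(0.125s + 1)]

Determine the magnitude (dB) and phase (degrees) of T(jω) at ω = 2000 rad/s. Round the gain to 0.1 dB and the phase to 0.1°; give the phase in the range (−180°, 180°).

3.0 dB, -44.8°

At ω = 2000 rad/s:
zero (1 + j2000·0.0005) = 1 + j1 → |·| ≈ 1.4142, ∠ ≈ 45.00°
pole (1 + j2000·0.125) = 1 + j250 → |·| ≈ 250, ∠ ≈ 89.77°
|T| = 250 · 1.4142 / (250) ≈ 1.4142
Gain = 20 log₁₀(1.4142) ≈ 3.01 dB
∠T = (45.00°) − (89.77°) = -44.77°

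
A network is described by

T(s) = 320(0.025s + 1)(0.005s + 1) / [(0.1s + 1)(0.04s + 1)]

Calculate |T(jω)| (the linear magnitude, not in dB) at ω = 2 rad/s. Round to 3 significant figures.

313

At ω = 2 rad/s:
zero (1 + j2·0.025) = 1 + j0.05 → |·| ≈ 1.0012, ∠ ≈ 2.86°
zero (1 + j2·0.005) = 1 + j0.01 → |·| ≈ 1, ∠ ≈ 0.57°
pole (1 + j2·0.1) = 1 + j0.2 → |·| ≈ 1.0198, ∠ ≈ 11.31°
pole (1 + j2·0.04) = 1 + j0.08 → |·| ≈ 1.0032, ∠ ≈ 4.57°
|T| = 320 · 1.0012 · 1 / (1.0198 · 1.0032) ≈ 313.16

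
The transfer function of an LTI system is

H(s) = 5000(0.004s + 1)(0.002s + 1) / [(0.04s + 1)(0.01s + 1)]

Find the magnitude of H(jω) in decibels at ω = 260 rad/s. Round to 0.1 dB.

At ω = 260 rad/s:
zero (1 + j260·0.004) = 1 + j1.04 → |·| ≈ 1.4428, ∠ ≈ 46.12°
zero (1 + j260·0.002) = 1 + j0.52 → |·| ≈ 1.1271, ∠ ≈ 27.47°
pole (1 + j260·0.04) = 1 + j10.4 → |·| ≈ 10.448, ∠ ≈ 84.51°
pole (1 + j260·0.01) = 1 + j2.6 → |·| ≈ 2.7857, ∠ ≈ 68.96°
|H| = 5000 · 1.4428 · 1.1271 / (10.448 · 2.7857) ≈ 279.36
Gain = 20 log₁₀(279.36) ≈ 48.92 dB

48.9 dB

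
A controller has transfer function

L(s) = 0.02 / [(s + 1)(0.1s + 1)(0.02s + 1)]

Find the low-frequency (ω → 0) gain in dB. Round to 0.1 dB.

L(0) = 0.02 · 1 / 1 = 0.02
20 log₁₀(0.02) ≈ -33.98 dB

-34.0 dB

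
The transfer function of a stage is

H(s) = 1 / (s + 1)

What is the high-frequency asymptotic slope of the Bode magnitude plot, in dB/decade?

Each pole contributes −20 dB/decade at high frequency; each zero contributes +20 dB/decade.
Net: 0 zero(s) − 1 pole(s) → -20 dB/decade.

-20 dB/decade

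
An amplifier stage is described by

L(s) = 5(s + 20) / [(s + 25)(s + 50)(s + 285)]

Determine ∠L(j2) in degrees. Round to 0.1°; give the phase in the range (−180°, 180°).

-1.6°

At s = jω = j2:
zero (s+20): 20 + j2 → |·| = √(20²+2²) = √404 ≈ 20.1, ∠ = arctan(2/20) ≈ 5.71°
pole (s+25): 25 + j2 → |·| = √(25²+2²) = √629 ≈ 25.08, ∠ = arctan(2/25) ≈ 4.57°
pole (s+50): 50 + j2 → |·| = √(50²+2²) = √2504 ≈ 50.04, ∠ = arctan(2/50) ≈ 2.29°
pole (s+285): 285 + j2 → |·| = √(285²+2²) = √81229 ≈ 285.01, ∠ = arctan(2/285) ≈ 0.40°
∠L = 5.71° − 7.26° = -1.55°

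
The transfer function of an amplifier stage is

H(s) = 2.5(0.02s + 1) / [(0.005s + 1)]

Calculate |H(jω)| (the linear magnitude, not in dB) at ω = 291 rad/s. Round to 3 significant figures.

8.36

At ω = 291 rad/s:
zero (1 + j291·0.02) = 1 + j5.82 → |·| ≈ 5.9053, ∠ ≈ 80.25°
pole (1 + j291·0.005) = 1 + j1.455 → |·| ≈ 1.7655, ∠ ≈ 55.50°
|H| = 2.5 · 5.9053 / (1.7655) ≈ 8.3621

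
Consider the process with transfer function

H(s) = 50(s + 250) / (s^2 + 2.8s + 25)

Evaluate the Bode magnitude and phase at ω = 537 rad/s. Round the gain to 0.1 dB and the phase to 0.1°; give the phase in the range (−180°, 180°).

-19.8 dB, -114.7°

At s = jω = j537:
zero (s+250): 250 + j537 → |·| = √(250²+537²) = √350869 ≈ 592.34, ∠ = arctan(537/250) ≈ 65.04°
quadratic: (j537)² + 2.8·j537 + 25 = -288344 + j1503.6 → |·| ≈ 2.8835e+05, ∠ ≈ 179.70°
|H| = 50 · 592.34 / 2.8835e+05 ≈ 0.10271
Gain = 20 log₁₀(0.10271) ≈ -19.77 dB
∠H = 65.04° − 179.70° = -114.66°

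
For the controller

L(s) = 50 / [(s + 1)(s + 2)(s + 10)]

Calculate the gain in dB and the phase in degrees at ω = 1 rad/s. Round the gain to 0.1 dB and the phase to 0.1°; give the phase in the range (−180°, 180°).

3.9 dB, -77.3°

At s = jω = j1:
pole (s+1): 1 + j1 → |·| = √(1²+1²) = √2 ≈ 1.4142, ∠ = arctan(1/1) ≈ 45.00°
pole (s+2): 2 + j1 → |·| = √(2²+1²) = √5 ≈ 2.2361, ∠ = arctan(1/2) ≈ 26.57°
pole (s+10): 10 + j1 → |·| = √(10²+1²) = √101 ≈ 10.05, ∠ = arctan(1/10) ≈ 5.71°
|L| = 50 / 31.781 ≈ 1.5733
Gain = 20 log₁₀(1.5733) ≈ 3.94 dB
∠L = 0.00° − 77.28° = -77.28°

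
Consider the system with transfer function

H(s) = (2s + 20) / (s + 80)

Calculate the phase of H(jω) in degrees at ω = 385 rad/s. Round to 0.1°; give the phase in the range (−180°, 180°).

Substitute s = j385:
Numerator: 2(j385) + 20 = 20 + j770
Denominator: (j385) + 80 = 80 + j385
|N| = √(20² + 770²) ≈ 770.26, ∠N ≈ 88.51°
|D| = √(80² + 385²) ≈ 393.22, ∠D ≈ 78.26°
∠H = 88.51° − 78.26° = 10.25°

10.3°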